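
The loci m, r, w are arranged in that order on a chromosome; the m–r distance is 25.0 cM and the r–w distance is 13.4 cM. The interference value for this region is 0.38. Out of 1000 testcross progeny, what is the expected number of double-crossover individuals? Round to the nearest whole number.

21

Map distances give recombination frequencies of 0.250 and 0.134 for the two intervals.
With interference 0.38 (so coincidence = 0.62), expected double-crossover frequency = 0.250 × 0.134 × 0.62 = 0.02077.
Expected number = 0.02077 × 1000 = 20.77 ≈ 21.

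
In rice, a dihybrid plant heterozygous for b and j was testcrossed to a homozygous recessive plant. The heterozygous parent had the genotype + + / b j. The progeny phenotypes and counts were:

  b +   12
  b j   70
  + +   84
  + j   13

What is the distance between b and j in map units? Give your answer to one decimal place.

14.0 map units

The recombinant classes are + j and b +: 13 + 12 = 25.
Recombination frequency = 25/179 = 0.1397 ≈ 14.0%, i.e. 14.0 map units.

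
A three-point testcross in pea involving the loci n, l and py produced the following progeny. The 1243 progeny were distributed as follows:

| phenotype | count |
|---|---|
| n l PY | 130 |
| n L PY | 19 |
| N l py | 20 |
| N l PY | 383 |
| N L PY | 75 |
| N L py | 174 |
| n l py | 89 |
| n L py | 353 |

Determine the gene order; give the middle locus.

py

The two most frequent reciprocal classes, N l PY and n L py, are the parental types, so the F1 was N l PY / n L py.
The two rarest classes, N l py and n L PY, are the double crossovers. Comparing them with the parentals, only the py allele has switched, so py is the middle locus and the order is l – py – n.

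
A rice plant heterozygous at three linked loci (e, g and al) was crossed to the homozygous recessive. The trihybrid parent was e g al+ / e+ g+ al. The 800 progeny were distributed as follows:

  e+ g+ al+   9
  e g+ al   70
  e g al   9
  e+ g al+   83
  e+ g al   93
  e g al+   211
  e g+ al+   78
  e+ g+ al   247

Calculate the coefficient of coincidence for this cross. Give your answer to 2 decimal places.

0.45

The two rarest classes, e g al and e+ g+ al+, are the double crossovers. Comparing them with the parentals, only the al allele has switched, so al is the middle locus and the order is e – al – g.
e–al: (153 + 18)/800 = 0.2137; al–g: (171 + 18)/800 = 0.2362.
Expected DCO frequency = 0.2137 × 0.2362 ≈ 0.05048; observed = 18/800 ≈ 0.02250.
Coefficient of coincidence = 0.02250/0.05048 ≈ 0.45.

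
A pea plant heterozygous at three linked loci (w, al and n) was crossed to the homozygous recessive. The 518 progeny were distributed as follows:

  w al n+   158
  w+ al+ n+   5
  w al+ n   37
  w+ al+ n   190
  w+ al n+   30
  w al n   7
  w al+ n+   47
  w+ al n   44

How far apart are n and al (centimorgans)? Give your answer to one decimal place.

The two most frequent reciprocal classes, w+ al+ n and w al n+, are the parental types, so the F1 was w+ al+ n / w al n+.
The two rarest classes, w+ al+ n+ and w al n, are the double crossovers. Comparing them with the parentals, only the n allele has switched, so n is the middle locus and the order is al – n – w.
Crossovers in the al–n interval produce the single-crossover classes w+ al n and w al+ n+ (44 + 47 = 91) plus the double crossovers (12).
RF(al–n) = (91 + 12) / 518 = 103/518 = 0.1988 → 19.9 centimorgans.

19.9 centimorgans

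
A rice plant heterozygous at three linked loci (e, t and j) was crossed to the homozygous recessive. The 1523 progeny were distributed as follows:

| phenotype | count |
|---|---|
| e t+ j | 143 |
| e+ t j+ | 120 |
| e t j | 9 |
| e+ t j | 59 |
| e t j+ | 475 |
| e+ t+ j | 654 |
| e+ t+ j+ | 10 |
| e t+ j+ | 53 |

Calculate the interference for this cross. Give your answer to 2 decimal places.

0.22

The two most frequent reciprocal classes, e+ t+ j and e t j+, are the parental types, so the F1 was e+ t+ j / e t j+.
The two rarest classes, e+ t+ j+ and e t j, are the double crossovers. Comparing them with the parentals, only the j allele has switched, so j is the middle locus and the order is e – j – t.
e–j: (263 + 19)/1523 = 0.1852; j–t: (112 + 19)/1523 = 0.0860.
Expected DCO frequency = 0.1852 × 0.0860 ≈ 0.01593; observed = 19/1523 ≈ 0.01248.
Coefficient of coincidence = 0.01248/0.01593 ≈ 0.78; interference = 1 − 0.78 = 0.22.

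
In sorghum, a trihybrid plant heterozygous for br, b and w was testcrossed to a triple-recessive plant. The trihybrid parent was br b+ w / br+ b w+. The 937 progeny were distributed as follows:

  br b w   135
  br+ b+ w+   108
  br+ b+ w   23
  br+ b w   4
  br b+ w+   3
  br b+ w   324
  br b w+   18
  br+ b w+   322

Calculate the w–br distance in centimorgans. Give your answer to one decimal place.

5.1 centimorgans

The two rarest classes, br b+ w+ and br+ b w, are the double crossovers. Comparing them with the parentals, only the w allele has switched, so w is the middle locus and the order is b – w – br.
Crossovers in the w–br interval produce the single-crossover classes br+ b+ w and br b w+ (23 + 18 = 41) plus the double crossovers (7).
RF(w–br) = (41 + 7) / 937 = 48/937 = 0.0512 → 5.1 centimorgans.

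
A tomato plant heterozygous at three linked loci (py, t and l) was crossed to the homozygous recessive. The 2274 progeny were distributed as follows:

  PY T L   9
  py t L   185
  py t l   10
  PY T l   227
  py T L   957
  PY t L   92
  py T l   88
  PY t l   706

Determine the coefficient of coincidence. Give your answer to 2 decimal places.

The two most frequent reciprocal classes, py T L and PY t l, are the parental types, so the F1 was py T L / PY t l.
The two rarest classes, PY T L and py t l, are the double crossovers. Comparing them with the parentals, only the py allele has switched, so py is the middle locus and the order is l – py – t.
l–py: (180 + 19)/2274 = 0.0875; py–t: (412 + 19)/2274 = 0.1895.
Expected DCO frequency = 0.0875 × 0.1895 ≈ 0.01658; observed = 19/2274 ≈ 0.00836.
Coefficient of coincidence = 0.00836/0.01658 ≈ 0.50.

0.50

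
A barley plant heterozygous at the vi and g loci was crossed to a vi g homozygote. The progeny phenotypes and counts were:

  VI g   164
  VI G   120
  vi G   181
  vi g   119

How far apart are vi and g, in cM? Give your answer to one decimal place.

The two most frequent classes, VI g (164) and vi G (181), are the parental types, so the F1 was VI g / vi G.
The recombinant classes are VI G and vi g: 120 + 119 = 239.
Recombination frequency = 239/584 = 0.4092 ≈ 40.9%, i.e. 40.9 cM.

40.9 cM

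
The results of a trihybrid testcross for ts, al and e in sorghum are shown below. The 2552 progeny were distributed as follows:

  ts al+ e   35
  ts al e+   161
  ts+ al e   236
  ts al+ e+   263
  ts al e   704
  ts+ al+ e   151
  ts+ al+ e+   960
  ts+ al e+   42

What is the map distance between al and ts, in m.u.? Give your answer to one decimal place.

22.6 m.u.

The two most frequent reciprocal classes, ts+ al+ e+ and ts al e, are the parental types, so the F1 was ts+ al+ e+ / ts al e.
The two rarest classes, ts+ al e+ and ts al+ e, are the double crossovers. Comparing them with the parentals, only the al allele has switched, so al is the middle locus and the order is e – al – ts.
Crossovers in the al–ts interval produce the single-crossover classes ts al+ e+ and ts+ al e (263 + 236 = 499) plus the double crossovers (77).
RF(al–ts) = (499 + 77) / 2552 = 576/2552 = 0.2257 → 22.6 m.u.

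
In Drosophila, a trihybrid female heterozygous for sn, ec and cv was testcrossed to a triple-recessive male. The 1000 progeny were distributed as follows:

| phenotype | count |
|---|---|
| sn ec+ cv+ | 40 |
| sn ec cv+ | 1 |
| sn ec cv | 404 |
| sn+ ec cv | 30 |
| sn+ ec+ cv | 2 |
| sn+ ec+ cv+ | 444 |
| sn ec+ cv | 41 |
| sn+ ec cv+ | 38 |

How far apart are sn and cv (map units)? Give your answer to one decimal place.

The two most frequent reciprocal classes, sn+ ec+ cv+ and sn ec cv, are the parental types, so the F1 was sn+ ec+ cv+ / sn ec cv.
The two rarest classes, sn+ ec+ cv and sn ec cv+, are the double crossovers. Comparing them with the parentals, only the cv allele has switched, so cv is the middle locus and the order is sn – cv – ec.
Crossovers in the sn–cv interval produce the single-crossover classes sn ec+ cv+ and sn+ ec cv (40 + 30 = 70) plus the double crossovers (3).
RF(sn–cv) = (70 + 3) / 1000 = 73/1000 = 0.0730 → 7.3 map units.

7.3 map units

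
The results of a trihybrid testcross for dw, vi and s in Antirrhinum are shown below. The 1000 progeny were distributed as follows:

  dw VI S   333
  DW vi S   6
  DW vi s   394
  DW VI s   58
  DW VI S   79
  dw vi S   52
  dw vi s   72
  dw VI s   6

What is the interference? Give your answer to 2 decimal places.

0.40

The two most frequent reciprocal classes, dw VI S and DW vi s, are the parental types, so the F1 was dw VI S / DW vi s.
The two rarest classes, dw VI s and DW vi S, are the double crossovers. Comparing them with the parentals, only the s allele has switched, so s is the middle locus and the order is dw – s – vi.
dw–s: (151 + 12)/1000 = 0.1630; s–vi: (110 + 12)/1000 = 0.1220.
Expected DCO frequency = 0.1630 × 0.1220 ≈ 0.01989; observed = 12/1000 ≈ 0.01200.
Coefficient of coincidence = 0.01200/0.01989 ≈ 0.60; interference = 1 − 0.60 = 0.40.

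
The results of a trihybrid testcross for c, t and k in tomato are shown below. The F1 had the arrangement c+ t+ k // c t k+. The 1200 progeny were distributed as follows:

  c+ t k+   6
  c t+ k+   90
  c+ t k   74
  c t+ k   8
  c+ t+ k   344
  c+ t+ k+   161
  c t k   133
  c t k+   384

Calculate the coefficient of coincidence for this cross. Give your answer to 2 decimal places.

The two rarest classes, c t+ k and c+ t k+, are the double crossovers. Comparing them with the parentals, only the c allele has switched, so c is the middle locus and the order is k – c – t.
k–c: (294 + 14)/1200 = 0.2567; c–t: (164 + 14)/1200 = 0.1483.
Expected DCO frequency = 0.2567 × 0.1483 ≈ 0.03807; observed = 14/1200 ≈ 0.01167.
Coefficient of coincidence = 0.01167/0.03807 ≈ 0.31.

0.31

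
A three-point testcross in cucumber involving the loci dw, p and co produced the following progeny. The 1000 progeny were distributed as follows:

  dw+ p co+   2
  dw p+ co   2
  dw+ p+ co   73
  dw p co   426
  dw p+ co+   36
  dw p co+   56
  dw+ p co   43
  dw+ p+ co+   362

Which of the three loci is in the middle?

p

The two most frequent reciprocal classes, dw+ p+ co+ and dw p co, are the parental types, so the F1 was dw+ p+ co+ / dw p co.
The two rarest classes, dw+ p co+ and dw p+ co, are the double crossovers. Comparing them with the parentals, only the p allele has switched, so p is the middle locus and the order is dw – p – co.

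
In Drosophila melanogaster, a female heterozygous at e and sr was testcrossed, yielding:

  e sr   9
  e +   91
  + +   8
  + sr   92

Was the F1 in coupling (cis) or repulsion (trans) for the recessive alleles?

The two most frequent classes are + sr (92) and e + (91); these are the parental (non-recombinant) types.
So the F1 carried + sr on one chromosome and e + on the other — the recessive alleles are on opposite chromosomes (trans / repulsion).

trans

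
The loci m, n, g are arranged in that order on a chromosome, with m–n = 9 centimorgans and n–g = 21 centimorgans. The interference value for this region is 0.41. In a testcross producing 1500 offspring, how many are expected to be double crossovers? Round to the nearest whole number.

Map distances give recombination frequencies of 0.090 and 0.210 for the two intervals.
With interference 0.41 (so coincidence = 0.59), expected double-crossover frequency = 0.090 × 0.210 × 0.59 = 0.01115.
Expected number = 0.01115 × 1500 = 16.73 ≈ 17.

17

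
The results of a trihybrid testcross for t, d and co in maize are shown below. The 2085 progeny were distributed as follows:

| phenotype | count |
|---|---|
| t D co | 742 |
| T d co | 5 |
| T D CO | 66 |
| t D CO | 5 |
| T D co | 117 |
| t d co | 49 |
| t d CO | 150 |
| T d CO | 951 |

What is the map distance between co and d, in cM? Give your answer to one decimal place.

The two most frequent reciprocal classes, T d CO and t D co, are the parental types, so the F1 was T d CO / t D co.
The two rarest classes, T d co and t D CO, are the double crossovers. Comparing them with the parentals, only the co allele has switched, so co is the middle locus and the order is t – co – d.
Crossovers in the co–d interval produce the single-crossover classes T D CO and t d co (66 + 49 = 115) plus the double crossovers (10).
RF(co–d) = (115 + 10) / 2085 = 125/2085 = 0.0600 → 6.0 cM.

6.0 cM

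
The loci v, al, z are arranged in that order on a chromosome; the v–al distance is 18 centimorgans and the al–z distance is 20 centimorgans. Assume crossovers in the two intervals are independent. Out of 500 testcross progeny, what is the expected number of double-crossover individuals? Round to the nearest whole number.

Map distances give recombination frequencies of 0.180 and 0.200 for the two intervals.
With no interference, expected double-crossover frequency = 0.180 × 0.200 = 0.03600.
Expected number = 0.03600 × 500 = 18.00 ≈ 18.

18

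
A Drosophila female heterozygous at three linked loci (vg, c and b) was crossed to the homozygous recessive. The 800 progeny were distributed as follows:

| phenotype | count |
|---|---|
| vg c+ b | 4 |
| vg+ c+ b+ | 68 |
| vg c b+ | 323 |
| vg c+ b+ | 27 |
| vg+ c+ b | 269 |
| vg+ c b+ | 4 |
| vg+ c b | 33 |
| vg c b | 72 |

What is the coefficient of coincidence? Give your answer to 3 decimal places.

0.636

The two most frequent reciprocal classes, vg c b+ and vg+ c+ b, are the parental types, so the F1 was vg c b+ / vg+ c+ b.
The two rarest classes, vg+ c b+ and vg c+ b, are the double crossovers. Comparing them with the parentals, only the vg allele has switched, so vg is the middle locus and the order is c – vg – b.
c–vg: (60 + 8)/800 = 0.0850; vg–b: (140 + 8)/800 = 0.1850.
Expected DCO frequency = 0.0850 × 0.1850 ≈ 0.01572; observed = 8/800 ≈ 0.01000.
Coefficient of coincidence = 0.01000/0.01572 ≈ 0.636.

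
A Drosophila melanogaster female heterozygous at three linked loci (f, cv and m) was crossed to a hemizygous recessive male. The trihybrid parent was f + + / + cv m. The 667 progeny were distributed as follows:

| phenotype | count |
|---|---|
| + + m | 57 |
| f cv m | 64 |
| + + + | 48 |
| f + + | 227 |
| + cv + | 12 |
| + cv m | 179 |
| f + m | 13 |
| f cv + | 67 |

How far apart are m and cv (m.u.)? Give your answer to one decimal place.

22.3 m.u.

The two rarest classes, f + m and + cv +, are the double crossovers. Comparing them with the parentals, only the m allele has switched, so m is the middle locus and the order is cv – m – f.
Crossovers in the cv–m interval produce the single-crossover classes f cv + and + + m (67 + 57 = 124) plus the double crossovers (25).
RF(cv–m) = (124 + 25) / 667 = 149/667 = 0.2234 → 22.3 m.u.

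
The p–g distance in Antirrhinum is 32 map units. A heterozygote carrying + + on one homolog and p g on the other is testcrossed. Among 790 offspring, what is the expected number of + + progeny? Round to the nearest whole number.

269

A map distance of 32 map units corresponds to a recombination frequency of 0.320.
The F1 is + + / p g, so + + is a parental gamete class with expected frequency (1 − r)/2 = 0.680/2 = 0.3400.
Expected number = 0.3400 × 790 = 268.60 ≈ 269.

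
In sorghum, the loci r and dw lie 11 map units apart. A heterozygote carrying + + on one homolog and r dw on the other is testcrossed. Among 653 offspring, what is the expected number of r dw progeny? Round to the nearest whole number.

291

A map distance of 11 map units corresponds to a recombination frequency of 0.110.
The F1 is + + / r dw, so r dw is a parental gamete class with expected frequency (1 − r)/2 = 0.890/2 = 0.4450.
Expected number = 0.4450 × 653 = 290.58 ≈ 291.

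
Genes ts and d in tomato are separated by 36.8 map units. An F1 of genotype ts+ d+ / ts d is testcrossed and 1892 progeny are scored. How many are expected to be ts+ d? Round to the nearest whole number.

A map distance of 36.8 map units corresponds to a recombination frequency of 0.368.
The F1 is ts+ d+ / ts d, so ts+ d is a recombinant gamete class with expected frequency r/2 = 0.368/2 = 0.1840.
Expected number = 0.1840 × 1892 = 348.13 ≈ 348.

348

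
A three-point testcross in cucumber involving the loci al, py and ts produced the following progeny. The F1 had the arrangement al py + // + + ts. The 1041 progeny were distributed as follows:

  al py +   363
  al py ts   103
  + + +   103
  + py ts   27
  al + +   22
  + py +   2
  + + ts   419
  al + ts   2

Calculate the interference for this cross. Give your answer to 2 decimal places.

0.63

The two rarest classes, + py + and al + ts, are the double crossovers. Comparing them with the parentals, only the al allele has switched, so al is the middle locus and the order is py – al – ts.
py–al: (49 + 4)/1041 = 0.0509; al–ts: (206 + 4)/1041 = 0.2017.
Expected DCO frequency = 0.0509 × 0.2017 ≈ 0.01027; observed = 4/1041 ≈ 0.00384.
Coefficient of coincidence = 0.00384/0.01027 ≈ 0.37; interference = 1 − 0.37 = 0.63.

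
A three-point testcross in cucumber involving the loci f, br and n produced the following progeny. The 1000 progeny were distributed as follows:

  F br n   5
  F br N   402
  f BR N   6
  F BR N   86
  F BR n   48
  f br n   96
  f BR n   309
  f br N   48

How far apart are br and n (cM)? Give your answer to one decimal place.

19.3 cM

The two most frequent reciprocal classes, F br N and f BR n, are the parental types, so the F1 was F br N / f BR n.
The two rarest classes, F br n and f BR N, are the double crossovers. Comparing them with the parentals, only the n allele has switched, so n is the middle locus and the order is br – n – f.
Crossovers in the br–n interval produce the single-crossover classes F BR N and f br n (86 + 96 = 182) plus the double crossovers (11).
RF(br–n) = (182 + 11) / 1000 = 193/1000 = 0.1930 → 19.3 cM.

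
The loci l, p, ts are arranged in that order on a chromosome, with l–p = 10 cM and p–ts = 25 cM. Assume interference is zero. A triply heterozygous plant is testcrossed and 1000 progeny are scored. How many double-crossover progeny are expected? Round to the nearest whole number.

25

Map distances give recombination frequencies of 0.100 and 0.250 for the two intervals.
With no interference, expected double-crossover frequency = 0.100 × 0.250 = 0.02500.
Expected number = 0.02500 × 1000 = 25.00 ≈ 25.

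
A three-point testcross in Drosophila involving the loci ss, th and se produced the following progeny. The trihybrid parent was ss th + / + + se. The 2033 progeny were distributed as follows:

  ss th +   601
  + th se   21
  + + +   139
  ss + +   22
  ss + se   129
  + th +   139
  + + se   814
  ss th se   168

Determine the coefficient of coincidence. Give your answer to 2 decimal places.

0.80

The two rarest classes, ss + + and + th se, are the double crossovers. Comparing them with the parentals, only the th allele has switched, so th is the middle locus and the order is se – th – ss.
se–th: (307 + 43)/2033 = 0.1722; th–ss: (268 + 43)/2033 = 0.1530.
Expected DCO frequency = 0.1722 × 0.1530 ≈ 0.02635; observed = 43/2033 ≈ 0.02115.
Coefficient of coincidence = 0.02115/0.02635 ≈ 0.80.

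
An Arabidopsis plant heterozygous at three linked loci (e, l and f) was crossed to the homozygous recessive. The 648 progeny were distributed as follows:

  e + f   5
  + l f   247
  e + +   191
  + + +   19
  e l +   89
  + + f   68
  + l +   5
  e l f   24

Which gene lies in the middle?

The two most frequent reciprocal classes, + l f and e + +, are the parental types, so the F1 was + l f / e + +.
The two rarest classes, + l + and e + f, are the double crossovers. Comparing them with the parentals, only the f allele has switched, so f is the middle locus and the order is e – f – l.

f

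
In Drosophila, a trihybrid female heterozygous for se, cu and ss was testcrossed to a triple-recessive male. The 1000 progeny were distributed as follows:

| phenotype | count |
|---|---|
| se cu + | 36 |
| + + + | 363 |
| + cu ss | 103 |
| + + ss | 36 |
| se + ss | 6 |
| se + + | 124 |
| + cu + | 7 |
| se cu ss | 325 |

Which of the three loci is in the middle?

cu

The two most frequent reciprocal classes, + + + and se cu ss, are the parental types, so the F1 was + + + / se cu ss.
The two rarest classes, + cu + and se + ss, are the double crossovers. Comparing them with the parentals, only the cu allele has switched, so cu is the middle locus and the order is se – cu – ss.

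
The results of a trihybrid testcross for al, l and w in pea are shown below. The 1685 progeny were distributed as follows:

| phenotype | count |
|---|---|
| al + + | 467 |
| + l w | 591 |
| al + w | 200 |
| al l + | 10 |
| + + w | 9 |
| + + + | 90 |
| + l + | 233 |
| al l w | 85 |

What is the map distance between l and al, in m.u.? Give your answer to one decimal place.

The two most frequent reciprocal classes, + l w and al + +, are the parental types, so the F1 was + l w / al + +.
The two rarest classes, + + w and al l +, are the double crossovers. Comparing them with the parentals, only the l allele has switched, so l is the middle locus and the order is w – l – al.
Crossovers in the l–al interval produce the single-crossover classes al l w and + + + (85 + 90 = 175) plus the double crossovers (19).
RF(l–al) = (175 + 19) / 1685 = 194/1685 = 0.1151 → 11.5 m.u.

11.5 m.u.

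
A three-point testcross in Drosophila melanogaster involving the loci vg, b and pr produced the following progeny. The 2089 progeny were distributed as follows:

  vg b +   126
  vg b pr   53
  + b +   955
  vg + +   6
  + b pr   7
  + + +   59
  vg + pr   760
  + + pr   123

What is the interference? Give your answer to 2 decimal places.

The two most frequent reciprocal classes, vg + pr and + b +, are the parental types, so the F1 was vg + pr / + b +.
The two rarest classes, vg + + and + b pr, are the double crossovers. Comparing them with the parentals, only the pr allele has switched, so pr is the middle locus and the order is vg – pr – b.
vg–pr: (249 + 13)/2089 = 0.1254; pr–b: (112 + 13)/2089 = 0.0598.
Expected DCO frequency = 0.1254 × 0.0598 ≈ 0.00750; observed = 13/2089 ≈ 0.00622.
Coefficient of coincidence = 0.00622/0.00750 ≈ 0.83; interference = 1 − 0.83 = 0.17.

0.17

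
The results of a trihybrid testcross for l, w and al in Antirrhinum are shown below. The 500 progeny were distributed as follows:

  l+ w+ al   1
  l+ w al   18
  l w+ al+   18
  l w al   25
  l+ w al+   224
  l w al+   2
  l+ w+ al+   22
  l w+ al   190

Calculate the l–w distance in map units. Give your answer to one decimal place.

The two most frequent reciprocal classes, l+ w al+ and l w+ al, are the parental types, so the F1 was l+ w al+ / l w+ al.
The two rarest classes, l w al+ and l+ w+ al, are the double crossovers. Comparing them with the parentals, only the l allele has switched, so l is the middle locus and the order is al – l – w.
Crossovers in the l–w interval produce the single-crossover classes l+ w+ al+ and l w al (22 + 25 = 47) plus the double crossovers (3).
RF(l–w) = (47 + 3) / 500 = 50/500 = 0.1000 → 10.0 map units.

10.0 map units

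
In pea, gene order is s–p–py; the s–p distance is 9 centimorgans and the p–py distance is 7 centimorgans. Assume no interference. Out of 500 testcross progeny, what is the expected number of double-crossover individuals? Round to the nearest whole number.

Map distances give recombination frequencies of 0.090 and 0.070 for the two intervals.
With no interference, expected double-crossover frequency = 0.090 × 0.070 = 0.00630.
Expected number = 0.00630 × 500 = 3.15 ≈ 3.

3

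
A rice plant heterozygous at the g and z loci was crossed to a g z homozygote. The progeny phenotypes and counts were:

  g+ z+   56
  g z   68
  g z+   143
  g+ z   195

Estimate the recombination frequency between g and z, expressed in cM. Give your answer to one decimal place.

The two most frequent classes, g+ z (195) and g z+ (143), are the parental types, so the F1 was g+ z / g z+.
The recombinant classes are g+ z+ and g z: 56 + 68 = 124.
Recombination frequency = 124/462 = 0.2684 ≈ 26.8%, i.e. 26.8 cM.

26.8 cM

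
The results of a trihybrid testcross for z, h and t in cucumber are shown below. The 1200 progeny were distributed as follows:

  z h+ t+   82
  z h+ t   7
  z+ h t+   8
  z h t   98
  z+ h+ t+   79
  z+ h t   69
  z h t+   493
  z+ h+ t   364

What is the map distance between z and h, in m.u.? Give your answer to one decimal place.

13.8 m.u.

The two most frequent reciprocal classes, z+ h+ t and z h t+, are the parental types, so the F1 was z+ h+ t / z h t+.
The two rarest classes, z h+ t and z+ h t+, are the double crossovers. Comparing them with the parentals, only the z allele has switched, so z is the middle locus and the order is t – z – h.
Crossovers in the z–h interval produce the single-crossover classes z+ h t and z h+ t+ (69 + 82 = 151) plus the double crossovers (15).
RF(z–h) = (151 + 15) / 1200 = 166/1200 = 0.1383 → 13.8 m.u.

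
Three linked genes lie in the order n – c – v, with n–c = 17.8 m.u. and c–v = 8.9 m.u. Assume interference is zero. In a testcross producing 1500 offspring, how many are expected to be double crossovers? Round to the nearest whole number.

24

Map distances give recombination frequencies of 0.178 and 0.089 for the two intervals.
With no interference, expected double-crossover frequency = 0.178 × 0.089 = 0.01584.
Expected number = 0.01584 × 1500 = 23.76 ≈ 24.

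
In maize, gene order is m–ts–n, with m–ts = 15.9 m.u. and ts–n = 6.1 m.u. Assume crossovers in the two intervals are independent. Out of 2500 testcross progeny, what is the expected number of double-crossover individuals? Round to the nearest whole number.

Map distances give recombination frequencies of 0.159 and 0.061 for the two intervals.
With no interference, expected double-crossover frequency = 0.159 × 0.061 = 0.00970.
Expected number = 0.00970 × 2500 = 24.25 ≈ 24.

24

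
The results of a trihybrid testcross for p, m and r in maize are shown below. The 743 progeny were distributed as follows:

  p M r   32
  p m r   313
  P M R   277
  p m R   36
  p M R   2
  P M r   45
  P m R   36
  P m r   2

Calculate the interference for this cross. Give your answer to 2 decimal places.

The two most frequent reciprocal classes, p m r and P M R, are the parental types, so the F1 was p m r / P M R.
The two rarest classes, P m r and p M R, are the double crossovers. Comparing them with the parentals, only the p allele has switched, so p is the middle locus and the order is m – p – r.
m–p: (68 + 4)/743 = 0.0969; p–r: (81 + 4)/743 = 0.1144.
Expected DCO frequency = 0.0969 × 0.1144 ≈ 0.01109; observed = 4/743 ≈ 0.00538.
Coefficient of coincidence = 0.00538/0.01109 ≈ 0.49; interference = 1 − 0.49 = 0.51.

0.51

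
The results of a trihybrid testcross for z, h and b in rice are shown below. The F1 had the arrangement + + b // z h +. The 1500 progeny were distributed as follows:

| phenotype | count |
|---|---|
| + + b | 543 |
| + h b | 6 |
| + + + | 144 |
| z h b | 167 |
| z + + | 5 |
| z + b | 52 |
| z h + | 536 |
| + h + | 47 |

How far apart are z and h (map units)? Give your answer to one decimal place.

7.3 map units

The two rarest classes, + h b and z + +, are the double crossovers. Comparing them with the parentals, only the h allele has switched, so h is the middle locus and the order is z – h – b.
Crossovers in the z–h interval produce the single-crossover classes z + b and + h + (52 + 47 = 99) plus the double crossovers (11).
RF(z–h) = (99 + 11) / 1500 = 110/1500 = 0.0733 → 7.3 map units.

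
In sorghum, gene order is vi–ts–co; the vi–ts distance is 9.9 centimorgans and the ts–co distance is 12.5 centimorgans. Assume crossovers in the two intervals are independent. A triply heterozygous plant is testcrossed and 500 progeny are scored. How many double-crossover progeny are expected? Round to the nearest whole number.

Map distances give recombination frequencies of 0.099 and 0.125 for the two intervals.
With no interference, expected double-crossover frequency = 0.099 × 0.125 = 0.01238.
Expected number = 0.01238 × 500 = 6.19 ≈ 6.

6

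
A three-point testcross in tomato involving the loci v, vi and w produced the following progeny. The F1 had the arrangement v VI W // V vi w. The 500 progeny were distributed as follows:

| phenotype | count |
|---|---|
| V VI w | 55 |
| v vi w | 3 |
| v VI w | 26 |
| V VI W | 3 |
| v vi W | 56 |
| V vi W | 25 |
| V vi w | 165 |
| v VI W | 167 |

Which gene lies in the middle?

The two rarest classes, V VI W and v vi w, are the double crossovers. Comparing them with the parentals, only the v allele has switched, so v is the middle locus and the order is vi – v – w.

v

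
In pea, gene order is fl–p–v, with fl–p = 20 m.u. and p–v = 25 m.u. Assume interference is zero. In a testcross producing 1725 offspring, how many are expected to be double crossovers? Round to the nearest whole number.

Map distances give recombination frequencies of 0.200 and 0.250 for the two intervals.
With no interference, expected double-crossover frequency = 0.200 × 0.250 = 0.05000.
Expected number = 0.05000 × 1725 = 86.25 ≈ 86.

86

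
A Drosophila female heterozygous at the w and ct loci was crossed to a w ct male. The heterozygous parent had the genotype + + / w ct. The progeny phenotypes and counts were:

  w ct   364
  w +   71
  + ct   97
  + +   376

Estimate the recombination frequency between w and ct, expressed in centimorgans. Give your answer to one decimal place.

The recombinant classes are + ct and w +: 97 + 71 = 168.
Recombination frequency = 168/908 = 0.1850 ≈ 18.5%, i.e. 18.5 centimorgans.

18.5 centimorgans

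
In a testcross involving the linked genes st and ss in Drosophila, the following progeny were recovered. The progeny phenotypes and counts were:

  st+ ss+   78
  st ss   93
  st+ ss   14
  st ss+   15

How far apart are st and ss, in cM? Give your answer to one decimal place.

The two most frequent classes, st+ ss+ (78) and st ss (93), are the parental types, so the F1 was st+ ss+ / st ss.
The recombinant classes are st+ ss and st ss+: 14 + 15 = 29.
Recombination frequency = 29/200 = 0.1450 ≈ 14.5%, i.e. 14.5 cM.

14.5 cM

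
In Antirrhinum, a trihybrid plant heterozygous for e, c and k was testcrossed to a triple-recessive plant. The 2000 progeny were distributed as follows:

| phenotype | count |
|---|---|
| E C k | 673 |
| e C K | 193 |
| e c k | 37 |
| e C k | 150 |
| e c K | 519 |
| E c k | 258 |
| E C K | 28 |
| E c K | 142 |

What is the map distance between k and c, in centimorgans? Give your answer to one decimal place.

The two most frequent reciprocal classes, E C k and e c K, are the parental types, so the F1 was E C k / e c K.
The two rarest classes, E C K and e c k, are the double crossovers. Comparing them with the parentals, only the k allele has switched, so k is the middle locus and the order is c – k – e.
Crossovers in the c–k interval produce the single-crossover classes E c k and e C K (258 + 193 = 451) plus the double crossovers (65).
RF(c–k) = (451 + 65) / 2000 = 516/2000 = 0.2580 → 25.8 centimorgans.

25.8 centimorgans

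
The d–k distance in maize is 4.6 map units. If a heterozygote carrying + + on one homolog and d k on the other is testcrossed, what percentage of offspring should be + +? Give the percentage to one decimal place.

47.7%

A map distance of 4.6 map units corresponds to a recombination frequency of 0.046.
The F1 is + + / d k, so + + is a parental gamete class with expected frequency (1 − r)/2 = 0.954/2 = 0.4770.
That is 0.4770 = 47.7% of the progeny.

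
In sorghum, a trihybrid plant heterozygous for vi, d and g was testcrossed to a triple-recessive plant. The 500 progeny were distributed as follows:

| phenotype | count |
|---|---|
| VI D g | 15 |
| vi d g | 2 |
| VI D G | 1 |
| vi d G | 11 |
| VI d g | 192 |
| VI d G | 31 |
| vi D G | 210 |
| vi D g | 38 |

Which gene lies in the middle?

The two most frequent reciprocal classes, VI d g and vi D G, are the parental types, so the F1 was VI d g / vi D G.
The two rarest classes, vi d g and VI D G, are the double crossovers. Comparing them with the parentals, only the vi allele has switched, so vi is the middle locus and the order is d – vi – g.

vi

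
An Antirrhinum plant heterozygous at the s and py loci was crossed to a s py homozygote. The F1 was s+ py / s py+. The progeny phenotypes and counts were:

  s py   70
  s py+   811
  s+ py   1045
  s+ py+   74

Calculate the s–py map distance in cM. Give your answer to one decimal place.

The recombinant classes are s+ py+ and s py: 74 + 70 = 144.
Recombination frequency = 144/2000 = 0.0720 ≈ 7.2%, i.e. 7.2 cM.

7.2 cM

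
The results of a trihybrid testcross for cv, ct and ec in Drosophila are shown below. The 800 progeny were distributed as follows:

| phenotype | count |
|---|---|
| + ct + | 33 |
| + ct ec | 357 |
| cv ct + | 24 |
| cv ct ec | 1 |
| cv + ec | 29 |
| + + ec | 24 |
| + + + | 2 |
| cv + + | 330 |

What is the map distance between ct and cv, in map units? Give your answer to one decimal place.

The two most frequent reciprocal classes, cv + + and + ct ec, are the parental types, so the F1 was cv + + / + ct ec.
The two rarest classes, + + + and cv ct ec, are the double crossovers. Comparing them with the parentals, only the cv allele has switched, so cv is the middle locus and the order is ec – cv – ct.
Crossovers in the cv–ct interval produce the single-crossover classes cv ct + and + + ec (24 + 24 = 48) plus the double crossovers (3).
RF(cv–ct) = (48 + 3) / 800 = 51/800 = 0.0638 → 6.4 map units.

6.4 map units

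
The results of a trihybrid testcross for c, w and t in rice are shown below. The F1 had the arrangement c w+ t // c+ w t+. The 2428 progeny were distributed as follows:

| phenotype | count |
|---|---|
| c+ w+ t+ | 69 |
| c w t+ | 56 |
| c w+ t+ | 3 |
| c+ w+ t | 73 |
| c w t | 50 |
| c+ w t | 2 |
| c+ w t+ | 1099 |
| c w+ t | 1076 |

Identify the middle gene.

The two rarest classes, c w+ t+ and c+ w t, are the double crossovers. Comparing them with the parentals, only the t allele has switched, so t is the middle locus and the order is w – t – c.

t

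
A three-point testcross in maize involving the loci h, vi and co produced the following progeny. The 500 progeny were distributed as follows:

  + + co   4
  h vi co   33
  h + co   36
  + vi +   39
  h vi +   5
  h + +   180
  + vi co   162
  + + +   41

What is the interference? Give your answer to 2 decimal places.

The two most frequent reciprocal classes, h + + and + vi co, are the parental types, so the F1 was h + + / + vi co.
The two rarest classes, h vi + and + + co, are the double crossovers. Comparing them with the parentals, only the vi allele has switched, so vi is the middle locus and the order is h – vi – co.
h–vi: (74 + 9)/500 = 0.1660; vi–co: (75 + 9)/500 = 0.1680.
Expected DCO frequency = 0.1660 × 0.1680 ≈ 0.02789; observed = 9/500 ≈ 0.01800.
Coefficient of coincidence = 0.01800/0.02789 ≈ 0.65; interference = 1 − 0.65 = 0.35.

0.35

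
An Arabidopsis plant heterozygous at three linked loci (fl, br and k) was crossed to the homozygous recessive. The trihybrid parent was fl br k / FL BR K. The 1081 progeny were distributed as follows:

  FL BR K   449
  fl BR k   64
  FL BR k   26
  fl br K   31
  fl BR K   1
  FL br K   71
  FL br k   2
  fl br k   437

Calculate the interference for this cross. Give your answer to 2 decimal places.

0.61

The two rarest classes, FL br k and fl BR K, are the double crossovers. Comparing them with the parentals, only the fl allele has switched, so fl is the middle locus and the order is k – fl – br.
k–fl: (57 + 3)/1081 = 0.0555; fl–br: (135 + 3)/1081 = 0.1277.
Expected DCO frequency = 0.0555 × 0.1277 ≈ 0.00709; observed = 3/1081 ≈ 0.00278.
Coefficient of coincidence = 0.00278/0.00709 ≈ 0.39; interference = 1 − 0.39 = 0.61.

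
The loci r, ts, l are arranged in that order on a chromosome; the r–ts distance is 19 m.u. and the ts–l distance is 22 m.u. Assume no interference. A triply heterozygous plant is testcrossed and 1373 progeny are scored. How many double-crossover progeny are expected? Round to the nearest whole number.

57

Map distances give recombination frequencies of 0.190 and 0.220 for the two intervals.
With no interference, expected double-crossover frequency = 0.190 × 0.220 = 0.04180.
Expected number = 0.04180 × 1373 = 57.39 ≈ 57.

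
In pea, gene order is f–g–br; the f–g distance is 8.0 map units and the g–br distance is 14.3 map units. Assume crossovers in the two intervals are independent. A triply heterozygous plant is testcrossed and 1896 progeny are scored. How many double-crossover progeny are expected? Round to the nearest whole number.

Map distances give recombination frequencies of 0.080 and 0.143 for the two intervals.
With no interference, expected double-crossover frequency = 0.080 × 0.143 = 0.01144.
Expected number = 0.01144 × 1896 = 21.69 ≈ 22.

22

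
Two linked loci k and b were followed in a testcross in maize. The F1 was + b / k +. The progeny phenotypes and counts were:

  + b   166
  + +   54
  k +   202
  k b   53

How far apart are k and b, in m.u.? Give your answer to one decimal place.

The recombinant classes are + + and k b: 54 + 53 = 107.
Recombination frequency = 107/475 = 0.2253 ≈ 22.5%, i.e. 22.5 m.u.

22.5 m.u.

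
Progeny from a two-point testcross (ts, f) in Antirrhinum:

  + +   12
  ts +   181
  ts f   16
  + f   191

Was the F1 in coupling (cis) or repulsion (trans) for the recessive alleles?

The two most frequent classes are + f (191) and ts + (181); these are the parental (non-recombinant) types.
So the F1 carried + f on one chromosome and ts + on the other — the recessive alleles are on opposite chromosomes (trans / repulsion).

trans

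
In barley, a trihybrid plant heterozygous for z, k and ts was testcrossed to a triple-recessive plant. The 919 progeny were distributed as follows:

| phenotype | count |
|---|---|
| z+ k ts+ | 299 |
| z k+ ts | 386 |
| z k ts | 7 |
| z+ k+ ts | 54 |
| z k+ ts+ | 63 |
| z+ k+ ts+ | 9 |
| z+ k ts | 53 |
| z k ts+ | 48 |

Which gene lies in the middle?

The two most frequent reciprocal classes, z k+ ts and z+ k ts+, are the parental types, so the F1 was z k+ ts / z+ k ts+.
The two rarest classes, z k ts and z+ k+ ts+, are the double crossovers. Comparing them with the parentals, only the k allele has switched, so k is the middle locus and the order is z – k – ts.

k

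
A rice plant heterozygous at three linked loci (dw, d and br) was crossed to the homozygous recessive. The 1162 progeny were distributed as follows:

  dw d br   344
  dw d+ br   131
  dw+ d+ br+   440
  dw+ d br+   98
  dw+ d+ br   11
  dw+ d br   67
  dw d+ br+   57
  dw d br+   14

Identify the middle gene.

The two most frequent reciprocal classes, dw+ d+ br+ and dw d br, are the parental types, so the F1 was dw+ d+ br+ / dw d br.
The two rarest classes, dw+ d+ br and dw d br+, are the double crossovers. Comparing them with the parentals, only the br allele has switched, so br is the middle locus and the order is d – br – dw.

br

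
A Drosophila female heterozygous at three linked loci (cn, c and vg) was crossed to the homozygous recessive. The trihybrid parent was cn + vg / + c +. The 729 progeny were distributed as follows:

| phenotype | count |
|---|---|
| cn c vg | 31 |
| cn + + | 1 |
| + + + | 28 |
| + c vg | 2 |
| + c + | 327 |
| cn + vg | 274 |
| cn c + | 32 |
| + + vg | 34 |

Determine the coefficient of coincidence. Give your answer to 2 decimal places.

0.51

The two rarest classes, cn + + and + c vg, are the double crossovers. Comparing them with the parentals, only the vg allele has switched, so vg is the middle locus and the order is c – vg – cn.
c–vg: (59 + 3)/729 = 0.0850; vg–cn: (66 + 3)/729 = 0.0947.
Expected DCO frequency = 0.0850 × 0.0947 ≈ 0.00805; observed = 3/729 ≈ 0.00412.
Coefficient of coincidence = 0.00412/0.00805 ≈ 0.51.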